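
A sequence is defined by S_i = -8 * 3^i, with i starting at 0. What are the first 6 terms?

This is a geometric sequence.
i=0: S_0 = -8 * 3^0 = -8
i=1: S_1 = -8 * 3^1 = -24
i=2: S_2 = -8 * 3^2 = -72
i=3: S_3 = -8 * 3^3 = -216
i=4: S_4 = -8 * 3^4 = -648
i=5: S_5 = -8 * 3^5 = -1944
The first 6 terms are: [-8, -24, -72, -216, -648, -1944]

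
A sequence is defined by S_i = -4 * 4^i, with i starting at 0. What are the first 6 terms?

This is a geometric sequence.
i=0: S_0 = -4 * 4^0 = -4
i=1: S_1 = -4 * 4^1 = -16
i=2: S_2 = -4 * 4^2 = -64
i=3: S_3 = -4 * 4^3 = -256
i=4: S_4 = -4 * 4^4 = -1024
i=5: S_5 = -4 * 4^5 = -4096
The first 6 terms are: [-4, -16, -64, -256, -1024, -4096]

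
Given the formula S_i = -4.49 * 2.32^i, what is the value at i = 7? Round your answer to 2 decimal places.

S_7 = -4.49 * 2.32^7 ≈ -4.49 * 361.75613 ≈ -1624.29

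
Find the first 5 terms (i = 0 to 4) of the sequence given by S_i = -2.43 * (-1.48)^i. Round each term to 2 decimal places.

This is a geometric sequence.
i=0: S_0 = -2.43 * (-1.48)^0 = -2.43
i=1: S_1 = -2.43 * (-1.48)^1 ≈ 3.6
i=2: S_2 = -2.43 * (-1.48)^2 ≈ -5.32
i=3: S_3 = -2.43 * (-1.48)^3 ≈ 7.88
i=4: S_4 = -2.43 * (-1.48)^4 ≈ -11.66
The first 5 terms are: [-2.43, 3.6, -5.32, 7.88, -11.66]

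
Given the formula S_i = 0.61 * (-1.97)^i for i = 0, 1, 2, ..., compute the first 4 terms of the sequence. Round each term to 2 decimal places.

This is a geometric sequence.
i=0: S_0 = 0.61 * (-1.97)^0 = 0.61
i=1: S_1 = 0.61 * (-1.97)^1 ≈ -1.2
i=2: S_2 = 0.61 * (-1.97)^2 ≈ 2.37
i=3: S_3 = 0.61 * (-1.97)^3 ≈ -4.66
The first 4 terms are: [0.61, -1.2, 2.37, -4.66]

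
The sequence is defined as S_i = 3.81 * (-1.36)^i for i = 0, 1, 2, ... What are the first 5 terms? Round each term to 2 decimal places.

This is a geometric sequence.
i=0: S_0 = 3.81 * (-1.36)^0 = 3.81
i=1: S_1 = 3.81 * (-1.36)^1 ≈ -5.18
i=2: S_2 = 3.81 * (-1.36)^2 ≈ 7.05
i=3: S_3 = 3.81 * (-1.36)^3 ≈ -9.58
i=4: S_4 = 3.81 * (-1.36)^4 ≈ 13.03
The first 5 terms are: [3.81, -5.18, 7.05, -9.58, 13.03]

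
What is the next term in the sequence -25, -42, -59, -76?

Differences: -42 - -25 = -17
This is an arithmetic sequence with common difference d = -17.
Next term = -76 + -17 = -93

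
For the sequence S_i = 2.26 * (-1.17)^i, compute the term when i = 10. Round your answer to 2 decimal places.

S_10 = 2.26 * (-1.17)^10 ≈ 2.26 * 4.8068 ≈ 10.86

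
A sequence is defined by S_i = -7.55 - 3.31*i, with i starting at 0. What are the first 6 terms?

This is an arithmetic sequence.
i=0: S_0 = -7.55 + -3.31*0 = -7.55
i=1: S_1 = -7.55 + -3.31*1 = -10.86
i=2: S_2 = -7.55 + -3.31*2 = -14.17
i=3: S_3 = -7.55 + -3.31*3 = -17.48
i=4: S_4 = -7.55 + -3.31*4 = -20.79
i=5: S_5 = -7.55 + -3.31*5 = -24.1
The first 6 terms are: [-7.55, -10.86, -14.17, -17.48, -20.79, -24.1]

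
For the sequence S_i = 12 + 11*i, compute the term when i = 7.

S_7 = 12 + 11*7 = 12 + 77 = 89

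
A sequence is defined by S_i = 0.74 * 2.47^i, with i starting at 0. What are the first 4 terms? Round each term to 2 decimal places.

This is a geometric sequence.
i=0: S_0 = 0.74 * 2.47^0 = 0.74
i=1: S_1 = 0.74 * 2.47^1 ≈ 1.83
i=2: S_2 = 0.74 * 2.47^2 ≈ 4.51
i=3: S_3 = 0.74 * 2.47^3 ≈ 11.15
The first 4 terms are: [0.74, 1.83, 4.51, 11.15]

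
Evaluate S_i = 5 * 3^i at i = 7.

S_7 = 5 * 3^7 = 5 * 2187 = 10935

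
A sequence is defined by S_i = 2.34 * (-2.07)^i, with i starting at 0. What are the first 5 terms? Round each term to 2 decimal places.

This is a geometric sequence.
i=0: S_0 = 2.34 * (-2.07)^0 = 2.34
i=1: S_1 = 2.34 * (-2.07)^1 ≈ -4.84
i=2: S_2 = 2.34 * (-2.07)^2 ≈ 10.03
i=3: S_3 = 2.34 * (-2.07)^3 ≈ -20.76
i=4: S_4 = 2.34 * (-2.07)^4 ≈ 42.96
The first 5 terms are: [2.34, -4.84, 10.03, -20.76, 42.96]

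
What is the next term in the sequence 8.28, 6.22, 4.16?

Differences: 6.22 - 8.28 = -2.06
This is an arithmetic sequence with common difference d = -2.06.
Next term = 4.16 + -2.06 = 2.1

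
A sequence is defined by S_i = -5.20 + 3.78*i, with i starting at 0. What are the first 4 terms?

This is an arithmetic sequence.
i=0: S_0 = -5.2 + 3.78*0 = -5.2
i=1: S_1 = -5.2 + 3.78*1 = -1.42
i=2: S_2 = -5.2 + 3.78*2 = 2.36
i=3: S_3 = -5.2 + 3.78*3 = 6.14
The first 4 terms are: [-5.2, -1.42, 2.36, 6.14]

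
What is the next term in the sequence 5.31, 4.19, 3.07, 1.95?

Differences: 4.19 - 5.31 = -1.12
This is an arithmetic sequence with common difference d = -1.12.
Next term = 1.95 + -1.12 = 0.83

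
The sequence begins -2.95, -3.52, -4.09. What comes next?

Differences: -3.52 - -2.95 = -0.57
This is an arithmetic sequence with common difference d = -0.57.
Next term = -4.09 + -0.57 = -4.66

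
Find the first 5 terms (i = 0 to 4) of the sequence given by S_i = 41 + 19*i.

This is an arithmetic sequence.
i=0: S_0 = 41 + 19*0 = 41
i=1: S_1 = 41 + 19*1 = 60
i=2: S_2 = 41 + 19*2 = 79
i=3: S_3 = 41 + 19*3 = 98
i=4: S_4 = 41 + 19*4 = 117
The first 5 terms are: [41, 60, 79, 98, 117]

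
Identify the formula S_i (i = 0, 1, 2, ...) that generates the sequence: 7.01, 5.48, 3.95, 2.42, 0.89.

Check differences: 5.48 - 7.01 = -1.53
3.95 - 5.48 = -1.53
Common difference d = -1.53.
First term a = 7.01.
Formula: S_i = 7.01 - 1.53*i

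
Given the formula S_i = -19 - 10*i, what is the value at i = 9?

S_9 = -19 + -10*9 = -19 + -90 = -109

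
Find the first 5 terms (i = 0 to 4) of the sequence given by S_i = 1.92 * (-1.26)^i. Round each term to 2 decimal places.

This is a geometric sequence.
i=0: S_0 = 1.92 * (-1.26)^0 = 1.92
i=1: S_1 = 1.92 * (-1.26)^1 ≈ -2.42
i=2: S_2 = 1.92 * (-1.26)^2 ≈ 3.05
i=3: S_3 = 1.92 * (-1.26)^3 ≈ -3.84
i=4: S_4 = 1.92 * (-1.26)^4 ≈ 4.84
The first 5 terms are: [1.92, -2.42, 3.05, -3.84, 4.84]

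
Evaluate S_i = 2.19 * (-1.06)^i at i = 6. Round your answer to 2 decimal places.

S_6 = 2.19 * (-1.06)^6 ≈ 2.19 * 1.4185 ≈ 3.11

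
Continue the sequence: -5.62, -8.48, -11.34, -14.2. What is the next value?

Differences: -8.48 - -5.62 = -2.86
This is an arithmetic sequence with common difference d = -2.86.
Next term = -14.2 + -2.86 = -17.06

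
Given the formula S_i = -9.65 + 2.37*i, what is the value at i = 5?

S_5 = -9.65 + 2.37*5 = -9.65 + 11.85 = 2.2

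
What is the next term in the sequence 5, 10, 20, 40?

Ratios: 10 / 5 = 2.0
This is a geometric sequence with common ratio r = 2.
Next term = 40 * 2 = 80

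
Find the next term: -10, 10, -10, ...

Ratios: 10 / -10 = -1.0
This is a geometric sequence with common ratio r = -1.
Next term = -10 * -1 = 10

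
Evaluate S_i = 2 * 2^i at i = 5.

S_5 = 2 * 2^5 = 2 * 32 = 64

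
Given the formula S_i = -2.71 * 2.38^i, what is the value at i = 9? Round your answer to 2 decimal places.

S_9 = -2.71 * 2.38^9 ≈ -2.71 * 2450.1497 ≈ -6639.91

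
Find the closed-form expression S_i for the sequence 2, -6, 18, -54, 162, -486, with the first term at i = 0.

Check ratios: -6 / 2 = -3.0
Common ratio r = -3.
First term a = 2.
Formula: S_i = 2 * (-3)^i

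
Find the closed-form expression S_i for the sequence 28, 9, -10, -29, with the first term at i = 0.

Check differences: 9 - 28 = -19
-10 - 9 = -19
Common difference d = -19.
First term a = 28.
Formula: S_i = 28 - 19*i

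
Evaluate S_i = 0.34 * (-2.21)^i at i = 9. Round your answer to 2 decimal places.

S_9 = 0.34 * (-2.21)^9 ≈ 0.34 * -1257.5651 ≈ -427.57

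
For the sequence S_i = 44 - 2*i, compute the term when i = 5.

S_5 = 44 + -2*5 = 44 + -10 = 34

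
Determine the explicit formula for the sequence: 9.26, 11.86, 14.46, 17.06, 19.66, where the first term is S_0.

Check differences: 11.86 - 9.26 = 2.6
14.46 - 11.86 = 2.6
Common difference d = 2.6.
First term a = 9.26.
Formula: S_i = 9.26 + 2.60*i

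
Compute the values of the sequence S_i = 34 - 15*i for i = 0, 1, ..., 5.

This is an arithmetic sequence.
i=0: S_0 = 34 + -15*0 = 34
i=1: S_1 = 34 + -15*1 = 19
i=2: S_2 = 34 + -15*2 = 4
i=3: S_3 = 34 + -15*3 = -11
i=4: S_4 = 34 + -15*4 = -26
i=5: S_5 = 34 + -15*5 = -41
The first 6 terms are: [34, 19, 4, -11, -26, -41]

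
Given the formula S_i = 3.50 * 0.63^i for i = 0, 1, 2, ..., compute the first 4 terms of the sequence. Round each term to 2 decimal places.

This is a geometric sequence.
i=0: S_0 = 3.5 * 0.63^0 = 3.5
i=1: S_1 = 3.5 * 0.63^1 ≈ 2.21
i=2: S_2 = 3.5 * 0.63^2 ≈ 1.39
i=3: S_3 = 3.5 * 0.63^3 ≈ 0.88
The first 4 terms are: [3.5, 2.21, 1.39, 0.88]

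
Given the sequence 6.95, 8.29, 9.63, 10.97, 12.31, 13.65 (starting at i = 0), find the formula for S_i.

Check differences: 8.29 - 6.95 = 1.34
9.63 - 8.29 = 1.34
Common difference d = 1.34.
First term a = 6.95.
Formula: S_i = 6.95 + 1.34*i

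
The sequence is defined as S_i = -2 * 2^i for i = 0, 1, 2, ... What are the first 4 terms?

This is a geometric sequence.
i=0: S_0 = -2 * 2^0 = -2
i=1: S_1 = -2 * 2^1 = -4
i=2: S_2 = -2 * 2^2 = -8
i=3: S_3 = -2 * 2^3 = -16
The first 4 terms are: [-2, -4, -8, -16]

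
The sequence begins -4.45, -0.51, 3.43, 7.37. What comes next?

Differences: -0.51 - -4.45 = 3.94
This is an arithmetic sequence with common difference d = 3.94.
Next term = 7.37 + 3.94 = 11.31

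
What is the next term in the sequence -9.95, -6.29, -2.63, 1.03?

Differences: -6.29 - -9.95 = 3.66
This is an arithmetic sequence with common difference d = 3.66.
Next term = 1.03 + 3.66 = 4.69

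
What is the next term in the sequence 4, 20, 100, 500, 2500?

Ratios: 20 / 4 = 5.0
This is a geometric sequence with common ratio r = 5.
Next term = 2500 * 5 = 12500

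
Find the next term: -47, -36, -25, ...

Differences: -36 - -47 = 11
This is an arithmetic sequence with common difference d = 11.
Next term = -25 + 11 = -14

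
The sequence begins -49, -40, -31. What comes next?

Differences: -40 - -49 = 9
This is an arithmetic sequence with common difference d = 9.
Next term = -31 + 9 = -22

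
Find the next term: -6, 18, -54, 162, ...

Ratios: 18 / -6 = -3.0
This is a geometric sequence with common ratio r = -3.
Next term = 162 * -3 = -486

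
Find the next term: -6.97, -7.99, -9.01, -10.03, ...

Differences: -7.99 - -6.97 = -1.02
This is an arithmetic sequence with common difference d = -1.02.
Next term = -10.03 + -1.02 = -11.05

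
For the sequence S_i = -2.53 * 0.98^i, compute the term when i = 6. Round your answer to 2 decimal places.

S_6 = -2.53 * 0.98^6 ≈ -2.53 * 0.8858 ≈ -2.24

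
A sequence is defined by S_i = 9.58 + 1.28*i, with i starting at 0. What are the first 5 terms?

This is an arithmetic sequence.
i=0: S_0 = 9.58 + 1.28*0 = 9.58
i=1: S_1 = 9.58 + 1.28*1 = 10.86
i=2: S_2 = 9.58 + 1.28*2 = 12.14
i=3: S_3 = 9.58 + 1.28*3 = 13.42
i=4: S_4 = 9.58 + 1.28*4 = 14.7
The first 5 terms are: [9.58, 10.86, 12.14, 13.42, 14.7]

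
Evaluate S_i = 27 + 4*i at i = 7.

S_7 = 27 + 4*7 = 27 + 28 = 55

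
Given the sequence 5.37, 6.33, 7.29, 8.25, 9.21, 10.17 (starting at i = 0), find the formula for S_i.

Check differences: 6.33 - 5.37 = 0.96
7.29 - 6.33 = 0.96
Common difference d = 0.96.
First term a = 5.37.
Formula: S_i = 5.37 + 0.96*i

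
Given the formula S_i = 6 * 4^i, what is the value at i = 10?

S_10 = 6 * 4^10 = 6 * 1048576 = 6291456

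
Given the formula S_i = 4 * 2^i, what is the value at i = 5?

S_5 = 4 * 2^5 = 4 * 32 = 128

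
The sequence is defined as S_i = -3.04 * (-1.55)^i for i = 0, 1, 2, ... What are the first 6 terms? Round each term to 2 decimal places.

This is a geometric sequence.
i=0: S_0 = -3.04 * (-1.55)^0 = -3.04
i=1: S_1 = -3.04 * (-1.55)^1 ≈ 4.71
i=2: S_2 = -3.04 * (-1.55)^2 ≈ -7.3
i=3: S_3 = -3.04 * (-1.55)^3 ≈ 11.32
i=4: S_4 = -3.04 * (-1.55)^4 ≈ -17.55
i=5: S_5 = -3.04 * (-1.55)^5 ≈ 27.2
The first 6 terms are: [-3.04, 4.71, -7.3, 11.32, -17.55, 27.2]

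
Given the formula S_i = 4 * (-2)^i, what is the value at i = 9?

S_9 = 4 * (-2)^9 = 4 * -512 = -2048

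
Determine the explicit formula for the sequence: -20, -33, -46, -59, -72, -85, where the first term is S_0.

Check differences: -33 - -20 = -13
-46 - -33 = -13
Common difference d = -13.
First term a = -20.
Formula: S_i = -20 - 13*i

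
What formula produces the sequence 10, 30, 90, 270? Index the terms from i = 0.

Check ratios: 30 / 10 = 3.0
Common ratio r = 3.
First term a = 10.
Formula: S_i = 10 * 3^i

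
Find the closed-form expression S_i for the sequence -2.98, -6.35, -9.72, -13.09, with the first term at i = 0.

Check differences: -6.35 - -2.98 = -3.37
-9.72 - -6.35 = -3.37
Common difference d = -3.37.
First term a = -2.98.
Formula: S_i = -2.98 - 3.37*i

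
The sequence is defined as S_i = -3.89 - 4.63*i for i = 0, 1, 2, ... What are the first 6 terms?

This is an arithmetic sequence.
i=0: S_0 = -3.89 + -4.63*0 = -3.89
i=1: S_1 = -3.89 + -4.63*1 = -8.52
i=2: S_2 = -3.89 + -4.63*2 = -13.15
i=3: S_3 = -3.89 + -4.63*3 = -17.78
i=4: S_4 = -3.89 + -4.63*4 = -22.41
i=5: S_5 = -3.89 + -4.63*5 = -27.04
The first 6 terms are: [-3.89, -8.52, -13.15, -17.78, -22.41, -27.04]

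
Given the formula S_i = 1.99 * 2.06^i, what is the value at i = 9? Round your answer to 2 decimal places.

S_9 = 1.99 * 2.06^9 ≈ 1.99 * 668.0439 ≈ 1329.41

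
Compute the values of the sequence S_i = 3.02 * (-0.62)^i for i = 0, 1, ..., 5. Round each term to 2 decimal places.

This is a geometric sequence.
i=0: S_0 = 3.02 * (-0.62)^0 = 3.02
i=1: S_1 = 3.02 * (-0.62)^1 ≈ -1.87
i=2: S_2 = 3.02 * (-0.62)^2 ≈ 1.16
i=3: S_3 = 3.02 * (-0.62)^3 ≈ -0.72
i=4: S_4 = 3.02 * (-0.62)^4 ≈ 0.45
i=5: S_5 = 3.02 * (-0.62)^5 ≈ -0.28
The first 6 terms are: [3.02, -1.87, 1.16, -0.72, 0.45, -0.28]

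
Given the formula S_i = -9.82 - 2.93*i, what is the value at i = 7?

S_7 = -9.82 + -2.93*7 = -9.82 + -20.51 = -30.33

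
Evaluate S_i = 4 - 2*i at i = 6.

S_6 = 4 + -2*6 = 4 + -12 = -8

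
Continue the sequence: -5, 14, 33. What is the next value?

Differences: 14 - -5 = 19
This is an arithmetic sequence with common difference d = 19.
Next term = 33 + 19 = 52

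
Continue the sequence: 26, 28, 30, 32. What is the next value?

Differences: 28 - 26 = 2
This is an arithmetic sequence with common difference d = 2.
Next term = 32 + 2 = 34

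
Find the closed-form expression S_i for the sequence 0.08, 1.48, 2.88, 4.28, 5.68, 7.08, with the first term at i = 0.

Check differences: 1.48 - 0.08 = 1.4
2.88 - 1.48 = 1.4
Common difference d = 1.4.
First term a = 0.08.
Formula: S_i = 0.08 + 1.40*i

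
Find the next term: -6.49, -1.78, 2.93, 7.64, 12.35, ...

Differences: -1.78 - -6.49 = 4.71
This is an arithmetic sequence with common difference d = 4.71.
Next term = 12.35 + 4.71 = 17.06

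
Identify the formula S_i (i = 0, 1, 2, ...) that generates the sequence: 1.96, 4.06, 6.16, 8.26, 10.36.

Check differences: 4.06 - 1.96 = 2.1
6.16 - 4.06 = 2.1
Common difference d = 2.1.
First term a = 1.96.
Formula: S_i = 1.96 + 2.10*i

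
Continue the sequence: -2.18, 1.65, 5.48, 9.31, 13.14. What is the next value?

Differences: 1.65 - -2.18 = 3.83
This is an arithmetic sequence with common difference d = 3.83.
Next term = 13.14 + 3.83 = 16.97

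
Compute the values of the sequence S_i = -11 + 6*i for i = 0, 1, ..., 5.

This is an arithmetic sequence.
i=0: S_0 = -11 + 6*0 = -11
i=1: S_1 = -11 + 6*1 = -5
i=2: S_2 = -11 + 6*2 = 1
i=3: S_3 = -11 + 6*3 = 7
i=4: S_4 = -11 + 6*4 = 13
i=5: S_5 = -11 + 6*5 = 19
The first 6 terms are: [-11, -5, 1, 7, 13, 19]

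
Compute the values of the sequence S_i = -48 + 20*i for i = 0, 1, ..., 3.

This is an arithmetic sequence.
i=0: S_0 = -48 + 20*0 = -48
i=1: S_1 = -48 + 20*1 = -28
i=2: S_2 = -48 + 20*2 = -8
i=3: S_3 = -48 + 20*3 = 12
The first 4 terms are: [-48, -28, -8, 12]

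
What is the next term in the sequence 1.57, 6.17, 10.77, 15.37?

Differences: 6.17 - 1.57 = 4.6
This is an arithmetic sequence with common difference d = 4.6.
Next term = 15.37 + 4.6 = 19.97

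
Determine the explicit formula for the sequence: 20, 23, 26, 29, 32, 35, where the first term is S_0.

Check differences: 23 - 20 = 3
26 - 23 = 3
Common difference d = 3.
First term a = 20.
Formula: S_i = 20 + 3*i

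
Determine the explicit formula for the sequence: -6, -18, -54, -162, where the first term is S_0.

Check ratios: -18 / -6 = 3.0
Common ratio r = 3.
First term a = -6.
Formula: S_i = -6 * 3^i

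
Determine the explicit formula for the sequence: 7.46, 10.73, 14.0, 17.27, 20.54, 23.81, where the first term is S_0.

Check differences: 10.73 - 7.46 = 3.27
14.0 - 10.73 = 3.27
Common difference d = 3.27.
First term a = 7.46.
Formula: S_i = 7.46 + 3.27*i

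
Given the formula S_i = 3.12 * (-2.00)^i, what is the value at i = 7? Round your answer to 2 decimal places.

S_7 = 3.12 * (-2.0)^7 = 3.12 * -128 = -399.36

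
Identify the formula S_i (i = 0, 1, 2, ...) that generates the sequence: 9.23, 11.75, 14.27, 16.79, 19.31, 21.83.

Check differences: 11.75 - 9.23 = 2.52
14.27 - 11.75 = 2.52
Common difference d = 2.52.
First term a = 9.23.
Formula: S_i = 9.23 + 2.52*i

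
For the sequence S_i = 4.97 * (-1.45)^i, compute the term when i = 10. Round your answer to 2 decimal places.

S_10 = 4.97 * (-1.45)^10 ≈ 4.97 * 41.0847 ≈ 204.19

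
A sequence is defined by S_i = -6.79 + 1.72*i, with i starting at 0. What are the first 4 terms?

This is an arithmetic sequence.
i=0: S_0 = -6.79 + 1.72*0 = -6.79
i=1: S_1 = -6.79 + 1.72*1 = -5.07
i=2: S_2 = -6.79 + 1.72*2 = -3.35
i=3: S_3 = -6.79 + 1.72*3 = -1.63
The first 4 terms are: [-6.79, -5.07, -3.35, -1.63]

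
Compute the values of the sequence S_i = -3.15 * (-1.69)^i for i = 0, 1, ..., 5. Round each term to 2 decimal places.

This is a geometric sequence.
i=0: S_0 = -3.15 * (-1.69)^0 = -3.15
i=1: S_1 = -3.15 * (-1.69)^1 ≈ 5.32
i=2: S_2 = -3.15 * (-1.69)^2 ≈ -9.0
i=3: S_3 = -3.15 * (-1.69)^3 ≈ 15.2
i=4: S_4 = -3.15 * (-1.69)^4 ≈ -25.7
i=5: S_5 = -3.15 * (-1.69)^5 ≈ 43.43
The first 6 terms are: [-3.15, 5.32, -9.0, 15.2, -25.7, 43.43]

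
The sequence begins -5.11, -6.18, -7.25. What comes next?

Differences: -6.18 - -5.11 = -1.07
This is an arithmetic sequence with common difference d = -1.07.
Next term = -7.25 + -1.07 = -8.32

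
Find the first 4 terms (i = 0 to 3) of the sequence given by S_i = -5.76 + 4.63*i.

This is an arithmetic sequence.
i=0: S_0 = -5.76 + 4.63*0 = -5.76
i=1: S_1 = -5.76 + 4.63*1 = -1.13
i=2: S_2 = -5.76 + 4.63*2 = 3.5
i=3: S_3 = -5.76 + 4.63*3 = 8.13
The first 4 terms are: [-5.76, -1.13, 3.5, 8.13]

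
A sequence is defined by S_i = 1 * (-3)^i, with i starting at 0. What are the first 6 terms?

This is a geometric sequence.
i=0: S_0 = 1 * (-3)^0 = 1
i=1: S_1 = 1 * (-3)^1 = -3
i=2: S_2 = 1 * (-3)^2 = 9
i=3: S_3 = 1 * (-3)^3 = -27
i=4: S_4 = 1 * (-3)^4 = 81
i=5: S_5 = 1 * (-3)^5 = -243
The first 6 terms are: [1, -3, 9, -27, 81, -243]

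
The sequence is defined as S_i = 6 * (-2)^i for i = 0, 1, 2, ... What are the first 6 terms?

This is a geometric sequence.
i=0: S_0 = 6 * (-2)^0 = 6
i=1: S_1 = 6 * (-2)^1 = -12
i=2: S_2 = 6 * (-2)^2 = 24
i=3: S_3 = 6 * (-2)^3 = -48
i=4: S_4 = 6 * (-2)^4 = 96
i=5: S_5 = 6 * (-2)^5 = -192
The first 6 terms are: [6, -12, 24, -48, 96, -192]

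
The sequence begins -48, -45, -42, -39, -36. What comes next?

Differences: -45 - -48 = 3
This is an arithmetic sequence with common difference d = 3.
Next term = -36 + 3 = -33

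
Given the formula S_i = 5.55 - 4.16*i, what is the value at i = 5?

S_5 = 5.55 + -4.16*5 = 5.55 + -20.8 = -15.25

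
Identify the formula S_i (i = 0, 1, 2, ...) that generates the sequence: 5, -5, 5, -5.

Check ratios: -5 / 5 = -1.0
Common ratio r = -1.
First term a = 5.
Formula: S_i = 5 * (-1)^i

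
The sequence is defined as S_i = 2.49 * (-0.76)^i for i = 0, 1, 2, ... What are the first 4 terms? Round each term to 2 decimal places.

This is a geometric sequence.
i=0: S_0 = 2.49 * (-0.76)^0 = 2.49
i=1: S_1 = 2.49 * (-0.76)^1 ≈ -1.89
i=2: S_2 = 2.49 * (-0.76)^2 ≈ 1.44
i=3: S_3 = 2.49 * (-0.76)^3 ≈ -1.09
The first 4 terms are: [2.49, -1.89, 1.44, -1.09]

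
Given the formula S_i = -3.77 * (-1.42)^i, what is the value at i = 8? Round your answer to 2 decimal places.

S_8 = -3.77 * (-1.42)^8 ≈ -3.77 * 16.5313 ≈ -62.32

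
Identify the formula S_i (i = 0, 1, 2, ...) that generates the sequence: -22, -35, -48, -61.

Check differences: -35 - -22 = -13
-48 - -35 = -13
Common difference d = -13.
First term a = -22.
Formula: S_i = -22 - 13*i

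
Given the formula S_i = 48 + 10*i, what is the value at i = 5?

S_5 = 48 + 10*5 = 48 + 50 = 98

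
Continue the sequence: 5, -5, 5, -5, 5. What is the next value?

Ratios: -5 / 5 = -1.0
This is a geometric sequence with common ratio r = -1.
Next term = 5 * -1 = -5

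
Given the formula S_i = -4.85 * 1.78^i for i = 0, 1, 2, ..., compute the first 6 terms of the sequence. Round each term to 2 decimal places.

This is a geometric sequence.
i=0: S_0 = -4.85 * 1.78^0 = -4.85
i=1: S_1 = -4.85 * 1.78^1 ≈ -8.63
i=2: S_2 = -4.85 * 1.78^2 ≈ -15.37
i=3: S_3 = -4.85 * 1.78^3 ≈ -27.35
i=4: S_4 = -4.85 * 1.78^4 ≈ -48.69
i=5: S_5 = -4.85 * 1.78^5 ≈ -86.66
The first 6 terms are: [-4.85, -8.63, -15.37, -27.35, -48.69, -86.66]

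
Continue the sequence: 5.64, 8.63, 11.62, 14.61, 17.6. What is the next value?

Differences: 8.63 - 5.64 = 2.99
This is an arithmetic sequence with common difference d = 2.99.
Next term = 17.6 + 2.99 = 20.59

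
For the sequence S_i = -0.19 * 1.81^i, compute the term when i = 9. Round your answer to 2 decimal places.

S_9 = -0.19 * 1.81^9 ≈ -0.19 * 208.5005 ≈ -39.62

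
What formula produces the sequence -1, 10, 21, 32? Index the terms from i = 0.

Check differences: 10 - -1 = 11
21 - 10 = 11
Common difference d = 11.
First term a = -1.
Formula: S_i = -1 + 11*i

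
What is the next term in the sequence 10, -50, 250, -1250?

Ratios: -50 / 10 = -5.0
This is a geometric sequence with common ratio r = -5.
Next term = -1250 * -5 = 6250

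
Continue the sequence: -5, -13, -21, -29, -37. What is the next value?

Differences: -13 - -5 = -8
This is an arithmetic sequence with common difference d = -8.
Next term = -37 + -8 = -45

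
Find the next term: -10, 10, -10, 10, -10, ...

Ratios: 10 / -10 = -1.0
This is a geometric sequence with common ratio r = -1.
Next term = -10 * -1 = 10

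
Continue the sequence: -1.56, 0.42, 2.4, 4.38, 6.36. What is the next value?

Differences: 0.42 - -1.56 = 1.98
This is an arithmetic sequence with common difference d = 1.98.
Next term = 6.36 + 1.98 = 8.34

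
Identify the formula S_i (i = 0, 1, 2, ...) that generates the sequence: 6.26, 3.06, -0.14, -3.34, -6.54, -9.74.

Check differences: 3.06 - 6.26 = -3.2
-0.14 - 3.06 = -3.2
Common difference d = -3.2.
First term a = 6.26.
Formula: S_i = 6.26 - 3.20*i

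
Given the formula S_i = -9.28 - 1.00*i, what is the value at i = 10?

S_10 = -9.28 + -1.0*10 = -9.28 + -10.0 = -19.28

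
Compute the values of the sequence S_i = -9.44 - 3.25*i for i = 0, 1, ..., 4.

This is an arithmetic sequence.
i=0: S_0 = -9.44 + -3.25*0 = -9.44
i=1: S_1 = -9.44 + -3.25*1 = -12.69
i=2: S_2 = -9.44 + -3.25*2 = -15.94
i=3: S_3 = -9.44 + -3.25*3 = -19.19
i=4: S_4 = -9.44 + -3.25*4 = -22.44
The first 5 terms are: [-9.44, -12.69, -15.94, -19.19, -22.44]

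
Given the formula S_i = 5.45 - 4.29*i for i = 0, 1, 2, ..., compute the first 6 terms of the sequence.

This is an arithmetic sequence.
i=0: S_0 = 5.45 + -4.29*0 = 5.45
i=1: S_1 = 5.45 + -4.29*1 = 1.16
i=2: S_2 = 5.45 + -4.29*2 = -3.13
i=3: S_3 = 5.45 + -4.29*3 = -7.42
i=4: S_4 = 5.45 + -4.29*4 = -11.71
i=5: S_5 = 5.45 + -4.29*5 = -16.0
The first 6 terms are: [5.45, 1.16, -3.13, -7.42, -11.71, -16.0]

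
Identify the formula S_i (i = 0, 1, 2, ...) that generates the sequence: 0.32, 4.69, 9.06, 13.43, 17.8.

Check differences: 4.69 - 0.32 = 4.37
9.06 - 4.69 = 4.37
Common difference d = 4.37.
First term a = 0.32.
Formula: S_i = 0.32 + 4.37*i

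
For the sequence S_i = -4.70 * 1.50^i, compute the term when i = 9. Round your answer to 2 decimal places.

S_9 = -4.7 * 1.5^9 ≈ -4.7 * 38.4434 ≈ -180.68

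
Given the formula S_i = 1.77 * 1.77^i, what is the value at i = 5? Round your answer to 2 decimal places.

S_5 = 1.77 * 1.77^5 ≈ 1.77 * 17.3727 ≈ 30.75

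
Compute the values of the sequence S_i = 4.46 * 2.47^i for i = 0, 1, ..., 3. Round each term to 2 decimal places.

This is a geometric sequence.
i=0: S_0 = 4.46 * 2.47^0 = 4.46
i=1: S_1 = 4.46 * 2.47^1 ≈ 11.02
i=2: S_2 = 4.46 * 2.47^2 ≈ 27.21
i=3: S_3 = 4.46 * 2.47^3 ≈ 67.21
The first 4 terms are: [4.46, 11.02, 27.21, 67.21]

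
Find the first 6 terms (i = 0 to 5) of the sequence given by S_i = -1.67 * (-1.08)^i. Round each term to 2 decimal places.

This is a geometric sequence.
i=0: S_0 = -1.67 * (-1.08)^0 = -1.67
i=1: S_1 = -1.67 * (-1.08)^1 ≈ 1.8
i=2: S_2 = -1.67 * (-1.08)^2 ≈ -1.95
i=3: S_3 = -1.67 * (-1.08)^3 ≈ 2.1
i=4: S_4 = -1.67 * (-1.08)^4 ≈ -2.27
i=5: S_5 = -1.67 * (-1.08)^5 ≈ 2.45
The first 6 terms are: [-1.67, 1.8, -1.95, 2.1, -2.27, 2.45]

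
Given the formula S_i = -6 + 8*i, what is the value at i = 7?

S_7 = -6 + 8*7 = -6 + 56 = 50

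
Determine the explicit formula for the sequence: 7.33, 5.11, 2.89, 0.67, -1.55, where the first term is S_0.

Check differences: 5.11 - 7.33 = -2.22
2.89 - 5.11 = -2.22
Common difference d = -2.22.
First term a = 7.33.
Formula: S_i = 7.33 - 2.22*i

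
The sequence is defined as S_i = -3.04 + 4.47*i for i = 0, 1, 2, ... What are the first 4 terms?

This is an arithmetic sequence.
i=0: S_0 = -3.04 + 4.47*0 = -3.04
i=1: S_1 = -3.04 + 4.47*1 = 1.43
i=2: S_2 = -3.04 + 4.47*2 = 5.9
i=3: S_3 = -3.04 + 4.47*3 = 10.37
The first 4 terms are: [-3.04, 1.43, 5.9, 10.37]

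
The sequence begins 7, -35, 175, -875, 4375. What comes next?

Ratios: -35 / 7 = -5.0
This is a geometric sequence with common ratio r = -5.
Next term = 4375 * -5 = -21875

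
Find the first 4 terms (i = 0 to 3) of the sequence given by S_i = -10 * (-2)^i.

This is a geometric sequence.
i=0: S_0 = -10 * (-2)^0 = -10
i=1: S_1 = -10 * (-2)^1 = 20
i=2: S_2 = -10 * (-2)^2 = -40
i=3: S_3 = -10 * (-2)^3 = 80
The first 4 terms are: [-10, 20, -40, 80]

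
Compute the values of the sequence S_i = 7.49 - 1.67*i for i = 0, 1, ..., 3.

This is an arithmetic sequence.
i=0: S_0 = 7.49 + -1.67*0 = 7.49
i=1: S_1 = 7.49 + -1.67*1 = 5.82
i=2: S_2 = 7.49 + -1.67*2 = 4.15
i=3: S_3 = 7.49 + -1.67*3 = 2.48
The first 4 terms are: [7.49, 5.82, 4.15, 2.48]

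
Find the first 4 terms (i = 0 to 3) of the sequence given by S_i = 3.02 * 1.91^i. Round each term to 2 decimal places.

This is a geometric sequence.
i=0: S_0 = 3.02 * 1.91^0 = 3.02
i=1: S_1 = 3.02 * 1.91^1 ≈ 5.77
i=2: S_2 = 3.02 * 1.91^2 ≈ 11.02
i=3: S_3 = 3.02 * 1.91^3 ≈ 21.04
The first 4 terms are: [3.02, 5.77, 11.02, 21.04]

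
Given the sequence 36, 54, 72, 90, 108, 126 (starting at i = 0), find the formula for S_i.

Check differences: 54 - 36 = 18
72 - 54 = 18
Common difference d = 18.
First term a = 36.
Formula: S_i = 36 + 18*i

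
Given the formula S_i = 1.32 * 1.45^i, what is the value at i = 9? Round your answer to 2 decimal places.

S_9 = 1.32 * 1.45^9 ≈ 1.32 * 28.3343 ≈ 37.4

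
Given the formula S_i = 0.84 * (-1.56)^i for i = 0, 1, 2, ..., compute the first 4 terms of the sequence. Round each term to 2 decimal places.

This is a geometric sequence.
i=0: S_0 = 0.84 * (-1.56)^0 = 0.84
i=1: S_1 = 0.84 * (-1.56)^1 ≈ -1.31
i=2: S_2 = 0.84 * (-1.56)^2 ≈ 2.04
i=3: S_3 = 0.84 * (-1.56)^3 ≈ -3.19
The first 4 terms are: [0.84, -1.31, 2.04, -3.19]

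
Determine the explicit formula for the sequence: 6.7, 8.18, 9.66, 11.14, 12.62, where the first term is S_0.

Check differences: 8.18 - 6.7 = 1.48
9.66 - 8.18 = 1.48
Common difference d = 1.48.
First term a = 6.7.
Formula: S_i = 6.70 + 1.48*i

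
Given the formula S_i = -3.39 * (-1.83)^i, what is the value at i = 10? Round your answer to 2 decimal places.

S_10 = -3.39 * (-1.83)^10 ≈ -3.39 * 421.2219 ≈ -1427.94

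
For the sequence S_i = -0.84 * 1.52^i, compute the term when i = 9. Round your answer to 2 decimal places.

S_9 = -0.84 * 1.52^9 ≈ -0.84 * 43.3104 ≈ -36.38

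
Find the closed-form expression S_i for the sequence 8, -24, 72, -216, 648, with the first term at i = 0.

Check ratios: -24 / 8 = -3.0
Common ratio r = -3.
First term a = 8.
Formula: S_i = 8 * (-3)^i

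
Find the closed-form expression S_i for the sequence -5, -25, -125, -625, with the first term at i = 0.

Check ratios: -25 / -5 = 5.0
Common ratio r = 5.
First term a = -5.
Formula: S_i = -5 * 5^i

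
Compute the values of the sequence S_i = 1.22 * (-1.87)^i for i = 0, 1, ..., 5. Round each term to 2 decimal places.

This is a geometric sequence.
i=0: S_0 = 1.22 * (-1.87)^0 = 1.22
i=1: S_1 = 1.22 * (-1.87)^1 ≈ -2.28
i=2: S_2 = 1.22 * (-1.87)^2 ≈ 4.27
i=3: S_3 = 1.22 * (-1.87)^3 ≈ -7.98
i=4: S_4 = 1.22 * (-1.87)^4 ≈ 14.92
i=5: S_5 = 1.22 * (-1.87)^5 ≈ -27.9
The first 6 terms are: [1.22, -2.28, 4.27, -7.98, 14.92, -27.9]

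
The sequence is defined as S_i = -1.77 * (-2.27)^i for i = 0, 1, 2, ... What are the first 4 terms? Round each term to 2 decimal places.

This is a geometric sequence.
i=0: S_0 = -1.77 * (-2.27)^0 = -1.77
i=1: S_1 = -1.77 * (-2.27)^1 ≈ 4.02
i=2: S_2 = -1.77 * (-2.27)^2 ≈ -9.12
i=3: S_3 = -1.77 * (-2.27)^3 ≈ 20.7
The first 4 terms are: [-1.77, 4.02, -9.12, 20.7]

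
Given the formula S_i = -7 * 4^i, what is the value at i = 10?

S_10 = -7 * 4^10 = -7 * 1048576 = -7340032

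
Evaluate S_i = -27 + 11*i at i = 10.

S_10 = -27 + 11*10 = -27 + 110 = 83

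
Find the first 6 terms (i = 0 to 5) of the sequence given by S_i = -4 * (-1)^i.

This is a geometric sequence.
i=0: S_0 = -4 * (-1)^0 = -4
i=1: S_1 = -4 * (-1)^1 = 4
i=2: S_2 = -4 * (-1)^2 = -4
i=3: S_3 = -4 * (-1)^3 = 4
i=4: S_4 = -4 * (-1)^4 = -4
i=5: S_5 = -4 * (-1)^5 = 4
The first 6 terms are: [-4, 4, -4, 4, -4, 4]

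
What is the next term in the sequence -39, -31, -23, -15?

Differences: -31 - -39 = 8
This is an arithmetic sequence with common difference d = 8.
Next term = -15 + 8 = -7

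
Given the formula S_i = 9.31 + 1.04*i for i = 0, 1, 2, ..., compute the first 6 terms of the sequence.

This is an arithmetic sequence.
i=0: S_0 = 9.31 + 1.04*0 = 9.31
i=1: S_1 = 9.31 + 1.04*1 = 10.35
i=2: S_2 = 9.31 + 1.04*2 = 11.39
i=3: S_3 = 9.31 + 1.04*3 = 12.43
i=4: S_4 = 9.31 + 1.04*4 = 13.47
i=5: S_5 = 9.31 + 1.04*5 = 14.51
The first 6 terms are: [9.31, 10.35, 11.39, 12.43, 13.47, 14.51]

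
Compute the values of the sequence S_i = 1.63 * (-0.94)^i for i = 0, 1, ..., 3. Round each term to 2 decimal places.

This is a geometric sequence.
i=0: S_0 = 1.63 * (-0.94)^0 = 1.63
i=1: S_1 = 1.63 * (-0.94)^1 ≈ -1.53
i=2: S_2 = 1.63 * (-0.94)^2 ≈ 1.44
i=3: S_3 = 1.63 * (-0.94)^3 ≈ -1.35
The first 4 terms are: [1.63, -1.53, 1.44, -1.35]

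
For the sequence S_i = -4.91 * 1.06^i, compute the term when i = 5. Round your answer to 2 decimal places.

S_5 = -4.91 * 1.06^5 ≈ -4.91 * 1.3382 ≈ -6.57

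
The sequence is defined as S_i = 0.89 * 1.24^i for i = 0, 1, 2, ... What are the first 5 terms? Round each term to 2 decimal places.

This is a geometric sequence.
i=0: S_0 = 0.89 * 1.24^0 = 0.89
i=1: S_1 = 0.89 * 1.24^1 ≈ 1.1
i=2: S_2 = 0.89 * 1.24^2 ≈ 1.37
i=3: S_3 = 0.89 * 1.24^3 ≈ 1.7
i=4: S_4 = 0.89 * 1.24^4 ≈ 2.1
The first 5 terms are: [0.89, 1.1, 1.37, 1.7, 2.1]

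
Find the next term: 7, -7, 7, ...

Ratios: -7 / 7 = -1.0
This is a geometric sequence with common ratio r = -1.
Next term = 7 * -1 = -7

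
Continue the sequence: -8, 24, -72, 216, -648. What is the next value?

Ratios: 24 / -8 = -3.0
This is a geometric sequence with common ratio r = -3.
Next term = -648 * -3 = 1944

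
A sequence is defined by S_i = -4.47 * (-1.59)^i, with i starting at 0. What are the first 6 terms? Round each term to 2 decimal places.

This is a geometric sequence.
i=0: S_0 = -4.47 * (-1.59)^0 = -4.47
i=1: S_1 = -4.47 * (-1.59)^1 ≈ 7.11
i=2: S_2 = -4.47 * (-1.59)^2 ≈ -11.3
i=3: S_3 = -4.47 * (-1.59)^3 ≈ 17.97
i=4: S_4 = -4.47 * (-1.59)^4 ≈ -28.57
i=5: S_5 = -4.47 * (-1.59)^5 ≈ 45.42
The first 6 terms are: [-4.47, 7.11, -11.3, 17.97, -28.57, 45.42]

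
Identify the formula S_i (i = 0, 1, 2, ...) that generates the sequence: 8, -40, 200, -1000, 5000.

Check ratios: -40 / 8 = -5.0
Common ratio r = -5.
First term a = 8.
Formula: S_i = 8 * (-5)^i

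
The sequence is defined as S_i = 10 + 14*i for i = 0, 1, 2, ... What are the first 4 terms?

This is an arithmetic sequence.
i=0: S_0 = 10 + 14*0 = 10
i=1: S_1 = 10 + 14*1 = 24
i=2: S_2 = 10 + 14*2 = 38
i=3: S_3 = 10 + 14*3 = 52
The first 4 terms are: [10, 24, 38, 52]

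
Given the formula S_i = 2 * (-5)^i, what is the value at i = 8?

S_8 = 2 * (-5)^8 = 2 * 390625 = 781250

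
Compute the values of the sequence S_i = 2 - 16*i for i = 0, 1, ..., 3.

This is an arithmetic sequence.
i=0: S_0 = 2 + -16*0 = 2
i=1: S_1 = 2 + -16*1 = -14
i=2: S_2 = 2 + -16*2 = -30
i=3: S_3 = 2 + -16*3 = -46
The first 4 terms are: [2, -14, -30, -46]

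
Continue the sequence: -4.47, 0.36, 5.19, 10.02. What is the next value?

Differences: 0.36 - -4.47 = 4.83
This is an arithmetic sequence with common difference d = 4.83.
Next term = 10.02 + 4.83 = 14.85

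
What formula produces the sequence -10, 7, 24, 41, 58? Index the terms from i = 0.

Check differences: 7 - -10 = 17
24 - 7 = 17
Common difference d = 17.
First term a = -10.
Formula: S_i = -10 + 17*i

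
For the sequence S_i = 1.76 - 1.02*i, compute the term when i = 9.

S_9 = 1.76 + -1.02*9 = 1.76 + -9.18 = -7.42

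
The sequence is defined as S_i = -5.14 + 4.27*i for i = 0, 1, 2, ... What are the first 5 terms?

This is an arithmetic sequence.
i=0: S_0 = -5.14 + 4.27*0 = -5.14
i=1: S_1 = -5.14 + 4.27*1 = -0.87
i=2: S_2 = -5.14 + 4.27*2 = 3.4
i=3: S_3 = -5.14 + 4.27*3 = 7.67
i=4: S_4 = -5.14 + 4.27*4 = 11.94
The first 5 terms are: [-5.14, -0.87, 3.4, 7.67, 11.94]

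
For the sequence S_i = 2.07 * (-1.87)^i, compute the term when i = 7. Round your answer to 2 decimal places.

S_7 = 2.07 * (-1.87)^7 ≈ 2.07 * -79.9634 ≈ -165.52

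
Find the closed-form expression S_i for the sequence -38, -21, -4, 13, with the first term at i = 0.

Check differences: -21 - -38 = 17
-4 - -21 = 17
Common difference d = 17.
First term a = -38.
Formula: S_i = -38 + 17*i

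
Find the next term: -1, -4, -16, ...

Ratios: -4 / -1 = 4.0
This is a geometric sequence with common ratio r = 4.
Next term = -16 * 4 = -64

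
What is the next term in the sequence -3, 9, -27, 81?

Ratios: 9 / -3 = -3.0
This is a geometric sequence with common ratio r = -3.
Next term = 81 * -3 = -243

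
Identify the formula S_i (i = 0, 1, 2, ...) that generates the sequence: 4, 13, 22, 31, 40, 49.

Check differences: 13 - 4 = 9
22 - 13 = 9
Common difference d = 9.
First term a = 4.
Formula: S_i = 4 + 9*i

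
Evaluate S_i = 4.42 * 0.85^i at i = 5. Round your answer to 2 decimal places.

S_5 = 4.42 * 0.85^5 ≈ 4.42 * 0.4437 ≈ 1.96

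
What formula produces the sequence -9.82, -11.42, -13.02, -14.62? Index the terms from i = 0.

Check differences: -11.42 - -9.82 = -1.6
-13.02 - -11.42 = -1.6
Common difference d = -1.6.
First term a = -9.82.
Formula: S_i = -9.82 - 1.60*i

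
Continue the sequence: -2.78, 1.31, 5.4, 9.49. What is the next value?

Differences: 1.31 - -2.78 = 4.09
This is an arithmetic sequence with common difference d = 4.09.
Next term = 9.49 + 4.09 = 13.58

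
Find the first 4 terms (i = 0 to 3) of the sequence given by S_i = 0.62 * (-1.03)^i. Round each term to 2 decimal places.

This is a geometric sequence.
i=0: S_0 = 0.62 * (-1.03)^0 = 0.62
i=1: S_1 = 0.62 * (-1.03)^1 ≈ -0.64
i=2: S_2 = 0.62 * (-1.03)^2 ≈ 0.66
i=3: S_3 = 0.62 * (-1.03)^3 ≈ -0.68
The first 4 terms are: [0.62, -0.64, 0.66, -0.68]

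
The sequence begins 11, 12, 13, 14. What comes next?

Differences: 12 - 11 = 1
This is an arithmetic sequence with common difference d = 1.
Next term = 14 + 1 = 15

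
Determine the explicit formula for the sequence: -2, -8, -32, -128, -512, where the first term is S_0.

Check ratios: -8 / -2 = 4.0
Common ratio r = 4.
First term a = -2.
Formula: S_i = -2 * 4^i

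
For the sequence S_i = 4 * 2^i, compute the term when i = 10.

S_10 = 4 * 2^10 = 4 * 1024 = 4096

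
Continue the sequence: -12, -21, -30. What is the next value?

Differences: -21 - -12 = -9
This is an arithmetic sequence with common difference d = -9.
Next term = -30 + -9 = -39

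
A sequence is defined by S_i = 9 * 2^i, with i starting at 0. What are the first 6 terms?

This is a geometric sequence.
i=0: S_0 = 9 * 2^0 = 9
i=1: S_1 = 9 * 2^1 = 18
i=2: S_2 = 9 * 2^2 = 36
i=3: S_3 = 9 * 2^3 = 72
i=4: S_4 = 9 * 2^4 = 144
i=5: S_5 = 9 * 2^5 = 288
The first 6 terms are: [9, 18, 36, 72, 144, 288]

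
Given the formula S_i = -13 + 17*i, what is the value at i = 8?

S_8 = -13 + 17*8 = -13 + 136 = 123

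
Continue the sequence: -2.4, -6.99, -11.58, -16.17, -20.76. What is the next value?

Differences: -6.99 - -2.4 = -4.59
This is an arithmetic sequence with common difference d = -4.59.
Next term = -20.76 + -4.59 = -25.35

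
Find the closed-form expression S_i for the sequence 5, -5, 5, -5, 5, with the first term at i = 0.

Check ratios: -5 / 5 = -1.0
Common ratio r = -1.
First term a = 5.
Formula: S_i = 5 * (-1)^i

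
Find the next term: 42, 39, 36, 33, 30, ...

Differences: 39 - 42 = -3
This is an arithmetic sequence with common difference d = -3.
Next term = 30 + -3 = 27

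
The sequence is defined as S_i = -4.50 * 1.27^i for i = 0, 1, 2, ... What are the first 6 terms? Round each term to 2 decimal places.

This is a geometric sequence.
i=0: S_0 = -4.5 * 1.27^0 = -4.5
i=1: S_1 = -4.5 * 1.27^1 ≈ -5.72
i=2: S_2 = -4.5 * 1.27^2 ≈ -7.26
i=3: S_3 = -4.5 * 1.27^3 ≈ -9.22
i=4: S_4 = -4.5 * 1.27^4 ≈ -11.71
i=5: S_5 = -4.5 * 1.27^5 ≈ -14.87
The first 6 terms are: [-4.5, -5.72, -7.26, -9.22, -11.71, -14.87]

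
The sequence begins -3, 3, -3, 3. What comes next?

Ratios: 3 / -3 = -1.0
This is a geometric sequence with common ratio r = -1.
Next term = 3 * -1 = -3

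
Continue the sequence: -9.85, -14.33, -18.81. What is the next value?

Differences: -14.33 - -9.85 = -4.48
This is an arithmetic sequence with common difference d = -4.48.
Next term = -18.81 + -4.48 = -23.29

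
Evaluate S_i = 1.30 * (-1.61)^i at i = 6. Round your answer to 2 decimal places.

S_6 = 1.3 * (-1.61)^6 ≈ 1.3 * 17.4163 ≈ 22.64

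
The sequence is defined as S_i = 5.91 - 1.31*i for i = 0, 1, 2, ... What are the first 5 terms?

This is an arithmetic sequence.
i=0: S_0 = 5.91 + -1.31*0 = 5.91
i=1: S_1 = 5.91 + -1.31*1 = 4.6
i=2: S_2 = 5.91 + -1.31*2 = 3.29
i=3: S_3 = 5.91 + -1.31*3 = 1.98
i=4: S_4 = 5.91 + -1.31*4 = 0.67
The first 5 terms are: [5.91, 4.6, 3.29, 1.98, 0.67]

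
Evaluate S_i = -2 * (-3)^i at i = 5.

S_5 = -2 * (-3)^5 = -2 * -243 = 486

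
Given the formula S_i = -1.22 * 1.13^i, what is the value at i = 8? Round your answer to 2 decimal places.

S_8 = -1.22 * 1.13^8 ≈ -1.22 * 2.6584 ≈ -3.24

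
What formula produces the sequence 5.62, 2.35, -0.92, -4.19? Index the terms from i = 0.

Check differences: 2.35 - 5.62 = -3.27
-0.92 - 2.35 = -3.27
Common difference d = -3.27.
First term a = 5.62.
Formula: S_i = 5.62 - 3.27*i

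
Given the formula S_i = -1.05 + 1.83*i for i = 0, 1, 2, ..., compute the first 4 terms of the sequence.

This is an arithmetic sequence.
i=0: S_0 = -1.05 + 1.83*0 = -1.05
i=1: S_1 = -1.05 + 1.83*1 = 0.78
i=2: S_2 = -1.05 + 1.83*2 = 2.61
i=3: S_3 = -1.05 + 1.83*3 = 4.44
The first 4 terms are: [-1.05, 0.78, 2.61, 4.44]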